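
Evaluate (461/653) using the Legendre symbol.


p = 653 is prime, so compute (461/653) with the reciprocity algorithm (Jacobi-symbol steps: pull out 2s via (2/n), flip via reciprocity, reduce):
  reciprocity: (461/653) -> +(653/461)
  reduce: (192/461)
  pull out 2: (2/461) = -1  (since 461 mod 8 = 5)
  pull out 2: (2/461) = -1  (since 461 mod 8 = 5)
  pull out 2: (2/461) = -1  (since 461 mod 8 = 5)
  pull out 2: (2/461) = -1  (since 461 mod 8 = 5)
  pull out 2: (2/461) = -1  (since 461 mod 8 = 5)
  pull out 2: (2/461) = -1  (since 461 mod 8 = 5)
  reciprocity: (3/461) -> +(461/3)
  reduce: (2/3)
  pull out 2: (2/3) = -1  (since 3 mod 8 = 3)
  (1/3) = 1
Product of signs = -1
(461/653) = -1

-1


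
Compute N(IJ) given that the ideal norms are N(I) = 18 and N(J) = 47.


N(IJ) = N(I) * N(J)
= 18 * 47
= 846

846


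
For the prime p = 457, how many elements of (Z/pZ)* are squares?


For prime p, the number of non-zero quadratic residues is (p-1)/2.
= (457-1)/2
= 228

228


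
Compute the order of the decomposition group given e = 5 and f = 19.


|D_P| = e * f
= 5 * 19
= 95

95


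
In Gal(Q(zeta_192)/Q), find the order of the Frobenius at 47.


The Frobenius at p in Gal(Q(zeta_n)/Q) = (Z/nZ)* is the class of p, so its order is ord_192(47), the smallest k >= 1 with 47^k = 1 mod 192.
n = 192 = 2^6 * 3, phi(192) = 64; the order divides phi(n).
Divisors of 64: 1, 2, 4, 8, 16, 32, 64
Repeated squaring mod 192: 47^1 = 47, 47^2 = 97, 47^4 = 1, 47^8 = 1, 47^16 = 1, 47^32 = 1, 47^64 = 1
Test divisors in increasing order:
  k=1: 47^1 = 47 mod 192
  k=2: 47^2 = 97 mod 192
  k=4: 47^4 = 1 mod 192  <- first divisor giving 1
Order = 4

4


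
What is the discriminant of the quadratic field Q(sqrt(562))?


For K = Q(sqrt(d)) with d squarefree: disc(K) = d if d = 1 mod 4, and disc(K) = 4d if d = 2 or 3 mod 4.
Here d = 562, and d mod 4 = 2.
d = 2 mod 4, not 1 (O_K = Z[sqrt(d)]), so disc(K) = 4d = 4 * (562) = 2248

2248


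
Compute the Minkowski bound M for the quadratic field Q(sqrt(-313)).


d = -313, d mod 4 = 3, so disc(K) = 4d = -1252; |disc(K)| = 1252
Imaginary quadratic field, so n = 2, s = r2 = 1, r1 = 0
M = (n!/n^n) * (4/pi)^s * sqrt(|disc(K)|) = (2!/2^2) * (4/pi)^1 * sqrt(1252)
= 0.5 * 1.273240 * 35.383612
= 22.5259

22.5259


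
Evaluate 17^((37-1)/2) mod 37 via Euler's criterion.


p = 37 is prime and the exponent is (p-1)/2 = 18, so by Euler's criterion 17^18 = (17/37) = +1 or -1 mod 37.
Compute by square-and-multiply:
  18 = 16 + 2 (binary 10010)
  Repeated squaring mod 37: 17^1 = 17, 17^2 = 30, 17^4 = 12, 17^8 = 33, 17^16 = 16
  17^18 = 17^16 * 17^2 = 16 * 30 mod 37
    16 * 30 = 480 = 36 mod 37
  17^18 = 36 mod 37
Result 36 = p - 1 = -1 mod 37: 17 is a quadratic non-residue mod 37. As a residue in [0, p-1] the value is 36.
17^18 mod 37 = 36

36


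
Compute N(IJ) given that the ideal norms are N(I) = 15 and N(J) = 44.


N(IJ) = N(I) * N(J)
= 15 * 44
= 660

660


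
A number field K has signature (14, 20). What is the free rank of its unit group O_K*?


By Dirichlet's unit theorem:
rank = r1 + r2 - 1
= 14 + 20 - 1
= 33

33


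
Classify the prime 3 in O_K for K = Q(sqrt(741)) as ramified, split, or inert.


K = Q(sqrt(741)). Since d mod 4 = 1, disc(K) = 741.
Check p | disc: 741 mod 3 = 0.
p divides disc, so p ramifies: (p) = P^2 with e=2, f=1, g=1.
Therefore p is ramified.

ramified


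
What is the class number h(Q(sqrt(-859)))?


K = Q(sqrt(-859)). d mod 4 = 1, so D = disc(K) = d = -859
h(K) equals the number of primitive reduced positive-definite forms (a, b, c) = a*x^2 + b*x*y + c*y^2 with b^2 - 4ac = D,
where reduced means |b| <= a <= c, with b >= 0 whenever |b| = a or a = c, and primitive means gcd(a, b, c) = 1.
Reduced forces 3a^2 <= |D| = 859, so 1 <= a <= 16; b must have the parity of D, and c = (b^2 - D)/(4a) must be an integer >= a.
Enumerate a = 1..16, b in [-a, a]:
  a=1: (1, 1, 215)  [1]
  a=2..4: none
  a=5: (5, -1, 43), (5, 1, 43)  [2]
  a=6: none
  a=7: (7, -3, 31), (7, 3, 31)  [2]
  a=8..12: none
  a=13: (13, -5, 17), (13, 5, 17)  [2]
  a=14..16: none
Total reduced forms: 1 + 2 + 2 + 2 = 7
h = 7

7


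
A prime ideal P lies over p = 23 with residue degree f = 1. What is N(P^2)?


N(P^a) = p^(a*f)
= 23^(2*1)
= 23^2
= 529

529


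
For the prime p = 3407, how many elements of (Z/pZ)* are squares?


For prime p, the number of non-zero quadratic residues is (p-1)/2.
= (3407-1)/2
= 1703

1703


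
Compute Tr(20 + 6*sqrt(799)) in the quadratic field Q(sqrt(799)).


Tr(a + b*sqrt(d)) = (a + b*sqrt(d)) + (a - b*sqrt(d)) = 2a
= 2 * (20)
= 40

40


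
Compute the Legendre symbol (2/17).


p = 17 is prime, so compute (2/17) with the reciprocity algorithm (Jacobi-symbol steps: pull out 2s via (2/n), flip via reciprocity, reduce):
  pull out 2: (2/17) = +1  (since 17 mod 8 = 1)
  (1/17) = 1
Product of signs = 1
(2/17) = 1

1


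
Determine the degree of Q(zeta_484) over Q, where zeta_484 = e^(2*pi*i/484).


The degree equals Euler's totient phi(484).
484 = 2^2 * 11^2
phi(484) = 220

220


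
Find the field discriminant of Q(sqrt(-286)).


For K = Q(sqrt(d)) with d squarefree: disc(K) = d if d = 1 mod 4, and disc(K) = 4d if d = 2 or 3 mod 4.
Here d = -286, and d mod 4 = 2.
d = 2 mod 4, not 1 (O_K = Z[sqrt(d)]), so disc(K) = 4d = 4 * (-286) = -1144

-1144


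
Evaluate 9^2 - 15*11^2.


x^2 - d*y^2
= 9^2 - 15*11^2
= 81 - 1815
= -1734

-1734


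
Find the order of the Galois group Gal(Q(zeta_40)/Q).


|Gal(Q(zeta_40)/Q)| = phi(40)
= 16

16


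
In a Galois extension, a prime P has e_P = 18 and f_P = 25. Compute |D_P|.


|D_P| = e * f
= 18 * 25
= 450

450


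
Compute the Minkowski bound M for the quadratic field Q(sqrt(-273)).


d = -273, d mod 4 = 3, so disc(K) = 4d = -1092; |disc(K)| = 1092
Imaginary quadratic field, so n = 2, s = r2 = 1, r1 = 0
M = (n!/n^n) * (4/pi)^s * sqrt(|disc(K)|) = (2!/2^2) * (4/pi)^1 * sqrt(1092)
= 0.5 * 1.273240 * 33.045423
= 21.0374

21.0374


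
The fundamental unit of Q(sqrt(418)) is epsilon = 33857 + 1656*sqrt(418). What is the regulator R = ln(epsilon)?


epsilon = 33857 + 1656*sqrt(418)
= 67714.0000
R = ln(67714.0000)
= 11.1230

11.1230


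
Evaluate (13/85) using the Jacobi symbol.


Compute (13/85) via quadratic reciprocity:
  reciprocity: (13/85) -> +(85/13)
  reduce: (7/13)
  reciprocity: (7/13) -> +(13/7)
  reduce: (6/7)
  pull out 2: (2/7) = +1  (since 7 mod 8 = 7)
  reciprocity: (3/7) -> -(7/3)
  reduce: (1/3)
  (1/3) = 1
Product of signs = -1

-1


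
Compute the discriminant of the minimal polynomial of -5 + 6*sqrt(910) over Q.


The element -5 + 6*sqrt(910) has minimal polynomial:
x^2 + 10*x - 32735
Discriminant = (10)^2 - 4*(-32735)
= 100 + 130940
= 131040

131040


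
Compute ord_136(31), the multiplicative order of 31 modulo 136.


We want ord_136(31), the smallest k >= 1 with 31^k = 1 mod 136.
n = 136 = 2^3 * 17, phi(136) = 64; the order divides phi(n).
Divisors of 64: 1, 2, 4, 8, 16, 32, 64
Repeated squaring mod 136: 31^1 = 31, 31^2 = 9, 31^4 = 81, 31^8 = 33, 31^16 = 1, 31^32 = 1, 31^64 = 1
Test divisors in increasing order:
  k=1: 31^1 = 31 mod 136
  k=2: 31^2 = 9 mod 136
  k=4: 31^4 = 81 mod 136
  k=8: 31^8 = 33 mod 136
  k=16: 31^16 = 1 mod 136  <- first divisor giving 1
Order = 16

16


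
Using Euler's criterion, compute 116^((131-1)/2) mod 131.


p = 131 is prime and the exponent is (p-1)/2 = 65, so by Euler's criterion 116^65 = (116/131) = +1 or -1 mod 131.
Compute by square-and-multiply:
  65 = 64 + 1 (binary 1000001)
  Repeated squaring mod 131: 116^1 = 116, 116^2 = 94, 116^4 = 59, 116^8 = 75, 116^16 = 123, 116^32 = 64, 116^64 = 35
  116^65 = 116^64 * 116^1 = 35 * 116 mod 131
    35 * 116 = 4060 = 130 mod 131
  116^65 = 130 mod 131
Result 130 = p - 1 = -1 mod 131: 116 is a quadratic non-residue mod 131. As a residue in [0, p-1] the value is 130.
116^65 mod 131 = 130

130


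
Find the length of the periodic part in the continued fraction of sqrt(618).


Run the CF algorithm for sqrt(618).
a_0 = floor(sqrt(618)) = 24; set m_0=0, q_0=1.
Recurrence: m' = q*a - m,  q' = (d - m'^2)/q,  a' = floor((a_0 + m')/q').
  step 1: m=24, q=42, a=1
  step 2: m=18, q=7, a=6
  step 3: m=24, q=6, a=8
  step 4: m=24, q=7, a=6
  step 5: m=18, q=42, a=1
  step 6: m=24, q=1, a=48
a_6 = 2*a_0 = 48, so the period closes here.
sqrt(618) = [24; 1, 6, 8, 6, 1, 48]
Period length = 6

6


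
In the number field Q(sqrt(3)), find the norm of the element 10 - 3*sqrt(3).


N(a + b*sqrt(d)) = a^2 - d*b^2
= (10)^2 - (3)*(-3)^2
= 100 - 27
= 73

73


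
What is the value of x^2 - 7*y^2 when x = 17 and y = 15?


x^2 - d*y^2
= 17^2 - 7*15^2
= 289 - 1575
= -1286

-1286


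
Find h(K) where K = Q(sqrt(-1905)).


K = Q(sqrt(-1905)). d mod 4 = 3, so D = disc(K) = 4d = -7620
h(K) equals the number of primitive reduced positive-definite forms (a, b, c) = a*x^2 + b*x*y + c*y^2 with b^2 - 4ac = D,
where reduced means |b| <= a <= c, with b >= 0 whenever |b| = a or a = c, and primitive means gcd(a, b, c) = 1.
Reduced forces 3a^2 <= |D| = 7620, so 1 <= a <= 50; b must have the parity of D, and c = (b^2 - D)/(4a) must be an integer >= a.
Enumerate a = 1..50, b in [-a, a]:
  a=1: (1, 0, 1905)  [1]
  a=2: (2, 2, 953)  [1]
  a=3: (3, 0, 635)  [1]
  a=4: none
  a=5: (5, 0, 381)  [1]
  a=6: (6, 6, 319)  [1]
  a=7..9: none
  a=10: (10, 10, 193)  [1]
  a=11: (11, -6, 174), (11, 6, 174)  [2]
  a=12..14: none
  a=15: (15, 0, 127)  [1]
  a=16: none
  a=17: (17, -8, 113), (17, 8, 113)  [2]
  a=18..21: none
  a=22: (22, -6, 87), (22, 6, 87)  [2]
  a=23: (23, -4, 83), (23, 4, 83)  [2]
  a=24..28: none
  a=29: (29, -6, 66), (29, 6, 66)  [2]
  a=30: (30, 30, 71)  [1]
  a=31..32: none
  a=33: (33, -6, 58), (33, 6, 58)  [2]
  a=34: (34, -26, 61), (34, 26, 61)  [2]
  a=35..45: none
  a=46: (46, -42, 51), (46, 42, 51)  [2]
  a=47..50: none
Total reduced forms: 1 + 1 + 1 + 1 + 1 + 1 + 2 + 1 + 2 + 2 + 2 + 2 + 1 + 2 + 2 + 2 = 24
h = 24

24


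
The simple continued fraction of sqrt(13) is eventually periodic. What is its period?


Run the CF algorithm for sqrt(13).
a_0 = floor(sqrt(13)) = 3; set m_0=0, q_0=1.
Recurrence: m' = q*a - m,  q' = (d - m'^2)/q,  a' = floor((a_0 + m')/q').
  step 1: m=3, q=4, a=1
  step 2: m=1, q=3, a=1
  step 3: m=2, q=3, a=1
  step 4: m=1, q=4, a=1
  step 5: m=3, q=1, a=6
a_5 = 2*a_0 = 6, so the period closes here.
sqrt(13) = [3; 1, 1, 1, 1, 6]
Period length = 5

5


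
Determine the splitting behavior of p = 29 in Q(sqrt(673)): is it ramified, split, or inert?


K = Q(sqrt(673)). Since d mod 4 = 1, disc(K) = 673.
Check p | disc: 673 mod 29 = 6.
p does not divide disc. Compute Legendre symbol (d/p):
6^((29-1)/2) mod 29 = 1
(d/p) = 1, so p splits: (p) = P*P' with e=1, f=1, g=2.
Therefore p is split.

split


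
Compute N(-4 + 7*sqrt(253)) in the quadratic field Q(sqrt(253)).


N(a + b*sqrt(d)) = a^2 - d*b^2
= (-4)^2 - (253)*(7)^2
= 16 - 12397
= -12381

-12381


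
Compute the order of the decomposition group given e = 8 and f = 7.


|D_P| = e * f
= 8 * 7
= 56

56


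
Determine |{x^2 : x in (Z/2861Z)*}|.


For prime p, the number of non-zero quadratic residues is (p-1)/2.
= (2861-1)/2
= 1430

1430


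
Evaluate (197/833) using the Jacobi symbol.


Compute (197/833) via quadratic reciprocity:
  reciprocity: (197/833) -> +(833/197)
  reduce: (45/197)
  reciprocity: (45/197) -> +(197/45)
  reduce: (17/45)
  reciprocity: (17/45) -> +(45/17)
  reduce: (11/17)
  reciprocity: (11/17) -> +(17/11)
  reduce: (6/11)
  pull out 2: (2/11) = -1  (since 11 mod 8 = 3)
  reciprocity: (3/11) -> -(11/3)
  reduce: (2/3)
  pull out 2: (2/3) = -1  (since 3 mod 8 = 3)
  (1/3) = 1
Product of signs = -1

-1


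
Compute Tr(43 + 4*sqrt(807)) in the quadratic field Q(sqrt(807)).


Tr(a + b*sqrt(d)) = (a + b*sqrt(d)) + (a - b*sqrt(d)) = 2a
= 2 * (43)
= 86

86


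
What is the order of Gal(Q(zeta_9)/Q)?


|Gal(Q(zeta_9)/Q)| = phi(9)
= 6

6


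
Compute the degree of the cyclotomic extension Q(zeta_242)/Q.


The degree equals Euler's totient phi(242).
242 = 2 * 11^2
phi(242) = 110

110


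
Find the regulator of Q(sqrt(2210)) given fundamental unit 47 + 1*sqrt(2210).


epsilon = 47 + 1*sqrt(2210)
= 94.0106
R = ln(94.0106)
= 4.5434

4.5434


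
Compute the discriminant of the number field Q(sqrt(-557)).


For K = Q(sqrt(d)) with d squarefree: disc(K) = d if d = 1 mod 4, and disc(K) = 4d if d = 2 or 3 mod 4.
Here d = -557, and d mod 4 = 3.
d = 3 mod 4, not 1 (O_K = Z[sqrt(d)]), so disc(K) = 4d = 4 * (-557) = -2228

-2228


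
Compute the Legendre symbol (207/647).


p = 647 is prime, so compute (207/647) with the reciprocity algorithm (Jacobi-symbol steps: pull out 2s via (2/n), flip via reciprocity, reduce):
  reciprocity: (207/647) -> -(647/207)
  reduce: (26/207)
  pull out 2: (2/207) = +1  (since 207 mod 8 = 7)
  reciprocity: (13/207) -> +(207/13)
  reduce: (12/13)
  pull out 2: (2/13) = -1  (since 13 mod 8 = 5)
  pull out 2: (2/13) = -1  (since 13 mod 8 = 5)
  reciprocity: (3/13) -> +(13/3)
  reduce: (1/3)
  (1/3) = 1
Product of signs = -1
(207/647) = -1

-1


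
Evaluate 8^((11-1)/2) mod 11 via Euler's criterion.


p = 11 is prime and the exponent is (p-1)/2 = 5, so by Euler's criterion 8^5 = (8/11) = +1 or -1 mod 11.
Compute by square-and-multiply:
  5 = 4 + 1 (binary 101)
  Repeated squaring mod 11: 8^1 = 8, 8^2 = 9, 8^4 = 4
  8^5 = 8^4 * 8^1 = 4 * 8 mod 11
    4 * 8 = 32 = 10 mod 11
  8^5 = 10 mod 11
Result 10 = p - 1 = -1 mod 11: 8 is a quadratic non-residue mod 11. As a residue in [0, p-1] the value is 10.
8^5 mod 11 = 10

10


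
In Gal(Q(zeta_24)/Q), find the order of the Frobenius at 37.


The Frobenius at p in Gal(Q(zeta_n)/Q) = (Z/nZ)* is the class of p, so its order is ord_24(37), the smallest k >= 1 with 37^k = 1 mod 24.
n = 24 = 2^3 * 3, phi(24) = 8; the order divides phi(n).
Divisors of 8: 1, 2, 4, 8
Repeated squaring mod 24: 37^1 = 13, 37^2 = 1, 37^4 = 1, 37^8 = 1
Test divisors in increasing order:
  k=1: 37^1 = 13 mod 24
  k=2: 37^2 = 1 mod 24  <- first divisor giving 1
Order = 2

2


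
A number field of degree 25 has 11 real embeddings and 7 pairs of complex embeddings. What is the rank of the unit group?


By Dirichlet's unit theorem:
rank = r1 + r2 - 1
= 11 + 7 - 1
= 17

17


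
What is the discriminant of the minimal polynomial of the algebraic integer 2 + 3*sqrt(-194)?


The element 2 + 3*sqrt(-194) has minimal polynomial:
x^2 - 4*x + 1750
Discriminant = (-4)^2 - 4*(1750)
= 16 - 7000
= -6984

-6984


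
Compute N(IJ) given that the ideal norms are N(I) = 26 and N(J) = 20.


N(IJ) = N(I) * N(J)
= 26 * 20
= 520

520


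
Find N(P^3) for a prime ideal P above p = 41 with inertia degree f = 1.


N(P^a) = p^(a*f)
= 41^(3*1)
= 41^3
= 68921

68921


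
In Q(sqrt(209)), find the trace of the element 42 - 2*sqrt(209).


Tr(a + b*sqrt(d)) = (a + b*sqrt(d)) + (a - b*sqrt(d)) = 2a
= 2 * (42)
= 84

84


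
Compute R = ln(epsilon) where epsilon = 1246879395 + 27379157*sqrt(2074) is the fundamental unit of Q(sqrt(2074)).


epsilon = 1246879395 + 27379157*sqrt(2074)
= 2.4938e+09
R = ln(2.4938e+09)
= 21.6371

21.6371


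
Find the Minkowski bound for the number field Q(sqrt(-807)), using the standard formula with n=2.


d = -807, d mod 4 = 1, so disc(K) = d = -807; |disc(K)| = 807
Imaginary quadratic field, so n = 2, s = r2 = 1, r1 = 0
M = (n!/n^n) * (4/pi)^s * sqrt(|disc(K)|) = (2!/2^2) * (4/pi)^1 * sqrt(807)
= 0.5 * 1.273240 * 28.407745
= 18.0849

18.0849


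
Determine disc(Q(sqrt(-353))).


For K = Q(sqrt(d)) with d squarefree: disc(K) = d if d = 1 mod 4, and disc(K) = 4d if d = 2 or 3 mod 4.
Here d = -353, and d mod 4 = 3.
d = 3 mod 4, not 1 (O_K = Z[sqrt(d)]), so disc(K) = 4d = 4 * (-353) = -1412

-1412


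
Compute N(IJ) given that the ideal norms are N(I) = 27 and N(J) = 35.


N(IJ) = N(I) * N(J)
= 27 * 35
= 945

945


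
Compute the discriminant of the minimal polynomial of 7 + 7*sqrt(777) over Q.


The element 7 + 7*sqrt(777) has minimal polynomial:
x^2 - 14*x - 38024
Discriminant = (-14)^2 - 4*(-38024)
= 196 + 152096
= 152292

152292


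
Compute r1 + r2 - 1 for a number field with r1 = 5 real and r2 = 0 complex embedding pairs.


By Dirichlet's unit theorem:
rank = r1 + r2 - 1
= 5 + 0 - 1
= 4

4


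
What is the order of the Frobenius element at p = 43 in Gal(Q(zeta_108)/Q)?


The Frobenius at p in Gal(Q(zeta_n)/Q) = (Z/nZ)* is the class of p, so its order is ord_108(43), the smallest k >= 1 with 43^k = 1 mod 108.
n = 108 = 2^2 * 3^3, phi(108) = 36; the order divides phi(n).
Divisors of 36: 1, 2, 3, 4, 6, 9, 12, 18, 36
Repeated squaring mod 108: 43^1 = 43, 43^2 = 13, 43^4 = 61, 43^8 = 49, 43^16 = 25, 43^32 = 85
Test divisors in increasing order:
  k=1: 43^1 = 43 mod 108
  k=2: 43^2 = 13 mod 108
  k=3: 43^3 = 13 * 43 = 19 mod 108
  k=4: 43^4 = 61 mod 108
  k=6: 43^6 = 61 * 13 = 37 mod 108
  k=9: 43^9 = 49 * 43 = 55 mod 108
  k=12: 43^12 = 49 * 61 = 73 mod 108
  k=18: 43^18 = 25 * 13 = 1 mod 108  <- first divisor giving 1
Order = 18

18


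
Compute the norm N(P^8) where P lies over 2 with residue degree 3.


N(P^a) = p^(a*f)
= 2^(8*3)
= 2^24
= 16777216

16777216


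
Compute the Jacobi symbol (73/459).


Compute (73/459) via quadratic reciprocity:
  reciprocity: (73/459) -> +(459/73)
  reduce: (21/73)
  reciprocity: (21/73) -> +(73/21)
  reduce: (10/21)
  pull out 2: (2/21) = -1  (since 21 mod 8 = 5)
  reciprocity: (5/21) -> +(21/5)
  reduce: (1/5)
  (1/5) = 1
Product of signs = -1

-1


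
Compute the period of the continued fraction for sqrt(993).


Run the CF algorithm for sqrt(993).
a_0 = floor(sqrt(993)) = 31; set m_0=0, q_0=1.
Recurrence: m' = q*a - m,  q' = (d - m'^2)/q,  a' = floor((a_0 + m')/q').
  step 1: m=31, q=32, a=1
  step 2: m=1, q=31, a=1
  step 3: m=30, q=3, a=20
  step 4: m=30, q=31, a=1
  step 5: m=1, q=32, a=1
  step 6: m=31, q=1, a=62
a_6 = 2*a_0 = 62, so the period closes here.
sqrt(993) = [31; 1, 1, 20, 1, 1, 62]
Period length = 6

6


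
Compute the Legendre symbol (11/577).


p = 577 is prime, so compute (11/577) with the reciprocity algorithm (Jacobi-symbol steps: pull out 2s via (2/n), flip via reciprocity, reduce):
  reciprocity: (11/577) -> +(577/11)
  reduce: (5/11)
  reciprocity: (5/11) -> +(11/5)
  reduce: (1/5)
  (1/5) = 1
Product of signs = 1
(11/577) = 1

1


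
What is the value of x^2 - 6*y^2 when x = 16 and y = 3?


x^2 - d*y^2
= 16^2 - 6*3^2
= 256 - 54
= 202

202


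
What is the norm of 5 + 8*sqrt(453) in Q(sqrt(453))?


N(a + b*sqrt(d)) = a^2 - d*b^2
= (5)^2 - (453)*(8)^2
= 25 - 28992
= -28967

-28967


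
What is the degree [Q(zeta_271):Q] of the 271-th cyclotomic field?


The degree equals Euler's totient phi(271).
271 = 271
phi(271) = 270

270


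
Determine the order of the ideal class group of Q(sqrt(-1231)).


K = Q(sqrt(-1231)). d mod 4 = 1, so D = disc(K) = d = -1231
h(K) equals the number of primitive reduced positive-definite forms (a, b, c) = a*x^2 + b*x*y + c*y^2 with b^2 - 4ac = D,
where reduced means |b| <= a <= c, with b >= 0 whenever |b| = a or a = c, and primitive means gcd(a, b, c) = 1.
Reduced forces 3a^2 <= |D| = 1231, so 1 <= a <= 20; b must have the parity of D, and c = (b^2 - D)/(4a) must be an integer >= a.
Enumerate a = 1..20, b in [-a, a]:
  a=1: (1, 1, 308)  [1]
  a=2: (2, -1, 154), (2, 1, 154)  [2]
  a=3: none
  a=4: (4, -1, 77), (4, 1, 77)  [2]
  a=5: (5, -3, 62), (5, 3, 62)  [2]
  a=6: none
  a=7: (7, -1, 44), (7, 1, 44)  [2]
  a=8: (8, -7, 40), (8, 7, 40)  [2]
  a=9: none
  a=10: (10, -7, 32), (10, -3, 31), (10, 3, 31), (10, 7, 32)  [4]
  a=11: (11, -1, 28), (11, 1, 28)  [2]
  a=12: none
  a=13: (13, -11, 26), (13, 11, 26)  [2]
  a=14: (14, -13, 25), (14, -1, 22), (14, 1, 22), (14, 13, 25)  [4]
  a=15: none
  a=16: (16, -7, 20), (16, 7, 20)  [2]
  a=17..18: none
  a=19: (19, -17, 20), (19, 17, 20)  [2]
  a=20: none
Total reduced forms: 1 + 2 + 2 + 2 + 2 + 2 + 4 + 2 + 2 + 4 + 2 + 2 = 27
h = 27

27


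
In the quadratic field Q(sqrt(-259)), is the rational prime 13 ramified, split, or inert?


K = Q(sqrt(-259)). Since d mod 4 = 1, disc(K) = -259.
Check p | disc: -259 mod 13 = 1.
p does not divide disc. Compute Legendre symbol (d/p):
1^((13-1)/2) mod 13 = 1
(d/p) = 1, so p splits: (p) = P*P' with e=1, f=1, g=2.
Therefore p is split.

split


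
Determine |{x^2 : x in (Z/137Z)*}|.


For prime p, the number of non-zero quadratic residues is (p-1)/2.
= (137-1)/2
= 68

68


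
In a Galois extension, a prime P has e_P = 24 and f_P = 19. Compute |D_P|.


|D_P| = e * f
= 24 * 19
= 456

456


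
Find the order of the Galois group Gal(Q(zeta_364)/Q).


|Gal(Q(zeta_364)/Q)| = phi(364)
= 144

144


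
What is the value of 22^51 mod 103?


p = 103 is prime and the exponent is (p-1)/2 = 51, so by Euler's criterion 22^51 = (22/103) = +1 or -1 mod 103.
Compute by square-and-multiply:
  51 = 32 + 16 + 2 + 1 (binary 110011)
  Repeated squaring mod 103: 22^1 = 22, 22^2 = 72, 22^4 = 34, 22^8 = 23, 22^16 = 14, 22^32 = 93
  22^51 = 22^32 * 22^16 * 22^2 * 22^1 = 93 * 14 * 72 * 22 mod 103
    93 * 14 = 1302 = 66 mod 103
    66 * 72 = 4752 = 14 mod 103
    14 * 22 = 308 = 102 mod 103
  22^51 = 102 mod 103
Result 102 = p - 1 = -1 mod 103: 22 is a quadratic non-residue mod 103. As a residue in [0, p-1] the value is 102.
22^51 mod 103 = 102

102


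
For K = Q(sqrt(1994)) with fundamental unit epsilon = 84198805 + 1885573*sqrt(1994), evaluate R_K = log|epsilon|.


epsilon = 84198805 + 1885573*sqrt(1994)
= 1.6840e+08
R = ln(1.6840e+08)
= 18.9418

18.9418


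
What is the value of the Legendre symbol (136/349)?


p = 349 is prime, so compute (136/349) with the reciprocity algorithm (Jacobi-symbol steps: pull out 2s via (2/n), flip via reciprocity, reduce):
  pull out 2: (2/349) = -1  (since 349 mod 8 = 5)
  pull out 2: (2/349) = -1  (since 349 mod 8 = 5)
  pull out 2: (2/349) = -1  (since 349 mod 8 = 5)
  reciprocity: (17/349) -> +(349/17)
  reduce: (9/17)
  reciprocity: (9/17) -> +(17/9)
  reduce: (8/9)
  pull out 2: (2/9) = +1  (since 9 mod 8 = 1)
  pull out 2: (2/9) = +1  (since 9 mod 8 = 1)
  pull out 2: (2/9) = +1  (since 9 mod 8 = 1)
  (1/9) = 1
Product of signs = -1
(136/349) = -1

-1


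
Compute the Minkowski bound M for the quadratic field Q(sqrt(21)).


d = 21, d mod 4 = 1, so disc(K) = d = 21; |disc(K)| = 21
Real quadratic field, so n = 2, s = r2 = 0, r1 = 2
M = (n!/n^n) * (4/pi)^s * sqrt(|disc(K)|) = (2!/2^2) * (4/pi)^0 * sqrt(21)
= 0.5 * 1.000000 * 4.582576
= 2.2913

2.2913


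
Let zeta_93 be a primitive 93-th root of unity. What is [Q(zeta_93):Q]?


The degree equals Euler's totient phi(93).
93 = 3 * 31
phi(93) = 60

60


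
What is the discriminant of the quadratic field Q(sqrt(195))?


For K = Q(sqrt(d)) with d squarefree: disc(K) = d if d = 1 mod 4, and disc(K) = 4d if d = 2 or 3 mod 4.
Here d = 195, and d mod 4 = 3.
d = 3 mod 4, not 1 (O_K = Z[sqrt(d)]), so disc(K) = 4d = 4 * (195) = 780

780


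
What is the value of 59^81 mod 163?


p = 163 is prime and the exponent is (p-1)/2 = 81, so by Euler's criterion 59^81 = (59/163) = +1 or -1 mod 163.
Compute by square-and-multiply:
  81 = 64 + 16 + 1 (binary 1010001)
  Repeated squaring mod 163: 59^1 = 59, 59^2 = 58, 59^4 = 104, 59^8 = 58, 59^16 = 104, 59^32 = 58, 59^64 = 104
  59^81 = 59^64 * 59^16 * 59^1 = 104 * 104 * 59 mod 163
    104 * 104 = 10816 = 58 mod 163
    58 * 59 = 3422 = 162 mod 163
  59^81 = 162 mod 163
Result 162 = p - 1 = -1 mod 163: 59 is a quadratic non-residue mod 163. As a residue in [0, p-1] the value is 162.
59^81 mod 163 = 162

162


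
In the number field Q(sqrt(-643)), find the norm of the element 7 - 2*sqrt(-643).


N(a + b*sqrt(d)) = a^2 - d*b^2
= (7)^2 - (-643)*(-2)^2
= 49 + 2572
= 2621

2621


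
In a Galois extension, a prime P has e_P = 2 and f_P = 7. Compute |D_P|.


|D_P| = e * f
= 2 * 7
= 14

14


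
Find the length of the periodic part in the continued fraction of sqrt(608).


Run the CF algorithm for sqrt(608).
a_0 = floor(sqrt(608)) = 24; set m_0=0, q_0=1.
Recurrence: m' = q*a - m,  q' = (d - m'^2)/q,  a' = floor((a_0 + m')/q').
  step 1: m=24, q=32, a=1
  step 2: m=8, q=17, a=1
  step 3: m=9, q=31, a=1
  step 4: m=22, q=4, a=11
  step 5: m=22, q=31, a=1
  step 6: m=9, q=17, a=1
  step 7: m=8, q=32, a=1
  step 8: m=24, q=1, a=48
a_8 = 2*a_0 = 48, so the period closes here.
sqrt(608) = [24; 1, 1, 1, 11, 1, 1, 1, 48]
Period length = 8

8


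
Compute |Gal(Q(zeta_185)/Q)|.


|Gal(Q(zeta_185)/Q)| = phi(185)
= 144

144


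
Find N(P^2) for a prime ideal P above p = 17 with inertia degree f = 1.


N(P^a) = p^(a*f)
= 17^(2*1)
= 17^2
= 289

289


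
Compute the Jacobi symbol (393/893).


Compute (393/893) via quadratic reciprocity:
  reciprocity: (393/893) -> +(893/393)
  reduce: (107/393)
  reciprocity: (107/393) -> +(393/107)
  reduce: (72/107)
  pull out 2: (2/107) = -1  (since 107 mod 8 = 3)
  pull out 2: (2/107) = -1  (since 107 mod 8 = 3)
  pull out 2: (2/107) = -1  (since 107 mod 8 = 3)
  reciprocity: (9/107) -> +(107/9)
  reduce: (8/9)
  pull out 2: (2/9) = +1  (since 9 mod 8 = 1)
  pull out 2: (2/9) = +1  (since 9 mod 8 = 1)
  pull out 2: (2/9) = +1  (since 9 mod 8 = 1)
  (1/9) = 1
Product of signs = -1

-1


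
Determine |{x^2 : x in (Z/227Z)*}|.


For prime p, the number of non-zero quadratic residues is (p-1)/2.
= (227-1)/2
= 113

113


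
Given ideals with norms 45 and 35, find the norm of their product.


N(IJ) = N(I) * N(J)
= 45 * 35
= 1575

1575


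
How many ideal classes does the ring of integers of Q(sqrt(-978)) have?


K = Q(sqrt(-978)). d mod 4 = 2, so D = disc(K) = 4d = -3912
h(K) equals the number of primitive reduced positive-definite forms (a, b, c) = a*x^2 + b*x*y + c*y^2 with b^2 - 4ac = D,
where reduced means |b| <= a <= c, with b >= 0 whenever |b| = a or a = c, and primitive means gcd(a, b, c) = 1.
Reduced forces 3a^2 <= |D| = 3912, so 1 <= a <= 36; b must have the parity of D, and c = (b^2 - D)/(4a) must be an integer >= a.
Enumerate a = 1..36, b in [-a, a]:
  a=1: (1, 0, 978)  [1]
  a=2: (2, 0, 489)  [1]
  a=3: (3, 0, 326)  [1]
  a=4..5: none
  a=6: (6, 0, 163)  [1]
  a=7: (7, -6, 141), (7, 6, 141)  [2]
  a=8..10: none
  a=11: (11, -2, 89), (11, 2, 89)  [2]
  a=12: none
  a=13: (13, -12, 78), (13, 12, 78)  [2]
  a=14: (14, -8, 71), (14, 8, 71)  [2]
  a=15..16: none
  a=17: (17, -10, 59), (17, 10, 59)  [2]
  a=18..20: none
  a=21: (21, -6, 47), (21, 6, 47)  [2]
  a=22: (22, -20, 49), (22, 20, 49)  [2]
  a=23..25: none
  a=26: (26, -12, 39), (26, 12, 39)  [2]
  a=27..30: none
  a=31: (31, -26, 37), (31, 26, 37)  [2]
  a=32: none
  a=33: (33, -24, 34), (33, 24, 34)  [2]
  a=34..36: none
Total reduced forms: 1 + 1 + 1 + 1 + 2 + 2 + 2 + 2 + 2 + 2 + 2 + 2 + 2 + 2 = 24
h = 24

24


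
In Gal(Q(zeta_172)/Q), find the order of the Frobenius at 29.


The Frobenius at p in Gal(Q(zeta_n)/Q) = (Z/nZ)* is the class of p, so its order is ord_172(29), the smallest k >= 1 with 29^k = 1 mod 172.
n = 172 = 2^2 * 43, phi(172) = 84; the order divides phi(n).
Divisors of 84: 1, 2, 3, 4, 6, 7, 12, 14, 21, 28, 42, 84
Repeated squaring mod 172: 29^1 = 29, 29^2 = 153, 29^4 = 17, 29^8 = 117, 29^16 = 101, 29^32 = 53, 29^64 = 57
Test divisors in increasing order:
  k=1: 29^1 = 29 mod 172
  k=2: 29^2 = 153 mod 172
  k=3: 29^3 = 153 * 29 = 137 mod 172
  k=4: 29^4 = 17 mod 172
  k=6: 29^6 = 17 * 153 = 21 mod 172
  k=7: 29^7 = 17 * 153 * 29 = 93 mod 172
  k=12: 29^12 = 117 * 17 = 97 mod 172
  k=14: 29^14 = 117 * 17 * 153 = 49 mod 172
  k=21: 29^21 = 101 * 17 * 29 = 85 mod 172
  k=28: 29^28 = 101 * 117 * 17 = 165 mod 172
  k=42: 29^42 = 53 * 117 * 153 = 1 mod 172  <- first divisor giving 1
Order = 42

42


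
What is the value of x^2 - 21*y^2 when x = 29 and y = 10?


x^2 - d*y^2
= 29^2 - 21*10^2
= 841 - 2100
= -1259

-1259


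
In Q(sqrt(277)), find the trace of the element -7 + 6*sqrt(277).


Tr(a + b*sqrt(d)) = (a + b*sqrt(d)) + (a - b*sqrt(d)) = 2a
= 2 * (-7)
= -14

-14


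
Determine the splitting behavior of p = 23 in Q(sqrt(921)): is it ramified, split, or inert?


K = Q(sqrt(921)). Since d mod 4 = 1, disc(K) = 921.
Check p | disc: 921 mod 23 = 1.
p does not divide disc. Compute Legendre symbol (d/p):
1^((23-1)/2) mod 23 = 1
(d/p) = 1, so p splits: (p) = P*P' with e=1, f=1, g=2.
Therefore p is split.

split


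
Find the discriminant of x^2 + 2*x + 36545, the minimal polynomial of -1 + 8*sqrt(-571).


The element -1 + 8*sqrt(-571) has minimal polynomial:
x^2 + 2*x + 36545
Discriminant = (2)^2 - 4*(36545)
= 4 - 146180
= -146176

-146176


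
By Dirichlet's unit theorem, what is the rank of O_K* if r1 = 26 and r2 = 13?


By Dirichlet's unit theorem:
rank = r1 + r2 - 1
= 26 + 13 - 1
= 38

38


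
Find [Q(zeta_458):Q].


The degree equals Euler's totient phi(458).
458 = 2 * 229
phi(458) = 228

228


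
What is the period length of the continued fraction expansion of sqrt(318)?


Run the CF algorithm for sqrt(318).
a_0 = floor(sqrt(318)) = 17; set m_0=0, q_0=1.
Recurrence: m' = q*a - m,  q' = (d - m'^2)/q,  a' = floor((a_0 + m')/q').
  step 1: m=17, q=29, a=1
  step 2: m=12, q=6, a=4
  step 3: m=12, q=29, a=1
  step 4: m=17, q=1, a=34
a_4 = 2*a_0 = 34, so the period closes here.
sqrt(318) = [17; 1, 4, 1, 34]
Period length = 4

4


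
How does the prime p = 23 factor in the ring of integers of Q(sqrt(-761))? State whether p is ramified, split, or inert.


K = Q(sqrt(-761)). Since d mod 4 = 3, disc(K) = -3044.
Check p | disc: -3044 mod 23 = 15.
p does not divide disc. Compute Legendre symbol (d/p):
21^((23-1)/2) mod 23 = -1
(d/p) = -1, so p is inert: (p) stays prime with e=1, f=2, g=1.
Therefore p is inert.

inert


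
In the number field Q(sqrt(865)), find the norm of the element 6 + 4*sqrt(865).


N(a + b*sqrt(d)) = a^2 - d*b^2
= (6)^2 - (865)*(4)^2
= 36 - 13840
= -13804

-13804


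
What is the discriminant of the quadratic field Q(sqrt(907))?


For K = Q(sqrt(d)) with d squarefree: disc(K) = d if d = 1 mod 4, and disc(K) = 4d if d = 2 or 3 mod 4.
Here d = 907, and d mod 4 = 3.
d = 3 mod 4, not 1 (O_K = Z[sqrt(d)]), so disc(K) = 4d = 4 * (907) = 3628

3628


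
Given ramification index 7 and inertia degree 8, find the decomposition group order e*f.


|D_P| = e * f
= 7 * 8
= 56

56


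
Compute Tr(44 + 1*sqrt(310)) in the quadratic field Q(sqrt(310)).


Tr(a + b*sqrt(d)) = (a + b*sqrt(d)) + (a - b*sqrt(d)) = 2a
= 2 * (44)
= 88

88


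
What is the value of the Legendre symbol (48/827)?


p = 827 is prime, so compute (48/827) with the reciprocity algorithm (Jacobi-symbol steps: pull out 2s via (2/n), flip via reciprocity, reduce):
  pull out 2: (2/827) = -1  (since 827 mod 8 = 3)
  pull out 2: (2/827) = -1  (since 827 mod 8 = 3)
  pull out 2: (2/827) = -1  (since 827 mod 8 = 3)
  pull out 2: (2/827) = -1  (since 827 mod 8 = 3)
  reciprocity: (3/827) -> -(827/3)
  reduce: (2/3)
  pull out 2: (2/3) = -1  (since 3 mod 8 = 3)
  (1/3) = 1
Product of signs = 1
(48/827) = 1

1


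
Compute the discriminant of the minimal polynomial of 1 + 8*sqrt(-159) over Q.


The element 1 + 8*sqrt(-159) has minimal polynomial:
x^2 - 2*x + 10177
Discriminant = (-2)^2 - 4*(10177)
= 4 - 40708
= -40704

-40704


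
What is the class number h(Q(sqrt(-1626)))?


K = Q(sqrt(-1626)). d mod 4 = 2, so D = disc(K) = 4d = -6504
h(K) equals the number of primitive reduced positive-definite forms (a, b, c) = a*x^2 + b*x*y + c*y^2 with b^2 - 4ac = D,
where reduced means |b| <= a <= c, with b >= 0 whenever |b| = a or a = c, and primitive means gcd(a, b, c) = 1.
Reduced forces 3a^2 <= |D| = 6504, so 1 <= a <= 46; b must have the parity of D, and c = (b^2 - D)/(4a) must be an integer >= a.
Enumerate a = 1..46, b in [-a, a]:
  a=1: (1, 0, 1626)  [1]
  a=2: (2, 0, 813)  [1]
  a=3: (3, 0, 542)  [1]
  a=4: none
  a=5: (5, -4, 326), (5, 4, 326)  [2]
  a=6: (6, 0, 271)  [1]
  a=7..9: none
  a=10: (10, -4, 163), (10, 4, 163)  [2]
  a=11..12: none
  a=13: (13, -10, 127), (13, 10, 127)  [2]
  a=14: none
  a=15: (15, -6, 109), (15, 6, 109)  [2]
  a=16..24: none
  a=25: (25, -14, 67), (25, 14, 67)  [2]
  a=26: (26, -16, 65), (26, 16, 65)  [2]
  a=27..29: none
  a=30: (30, -24, 59), (30, 24, 59)  [2]
  a=31..38: none
  a=39: (39, -36, 50), (39, 36, 50)  [2]
  a=40..46: none
Total reduced forms: 1 + 1 + 1 + 2 + 1 + 2 + 2 + 2 + 2 + 2 + 2 + 2 = 20
h = 20

20


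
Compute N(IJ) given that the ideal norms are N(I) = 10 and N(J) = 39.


N(IJ) = N(I) * N(J)
= 10 * 39
= 390

390


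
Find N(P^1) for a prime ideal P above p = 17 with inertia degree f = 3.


N(P^a) = p^(a*f)
= 17^(1*3)
= 17^3
= 4913

4913


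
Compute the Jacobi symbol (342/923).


Compute (342/923) via quadratic reciprocity:
  pull out 2: (2/923) = -1  (since 923 mod 8 = 3)
  reciprocity: (171/923) -> -(923/171)
  reduce: (68/171)
  pull out 2: (2/171) = -1  (since 171 mod 8 = 3)
  pull out 2: (2/171) = -1  (since 171 mod 8 = 3)
  reciprocity: (17/171) -> +(171/17)
  reduce: (1/17)
  (1/17) = 1
Product of signs = 1

1


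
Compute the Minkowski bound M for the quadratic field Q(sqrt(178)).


d = 178, d mod 4 = 2, so disc(K) = 4d = 712; |disc(K)| = 712
Real quadratic field, so n = 2, s = r2 = 0, r1 = 2
M = (n!/n^n) * (4/pi)^s * sqrt(|disc(K)|) = (2!/2^2) * (4/pi)^0 * sqrt(712)
= 0.5 * 1.000000 * 26.683328
= 13.3417

13.3417


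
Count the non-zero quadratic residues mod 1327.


For prime p, the number of non-zero quadratic residues is (p-1)/2.
= (1327-1)/2
= 663

663


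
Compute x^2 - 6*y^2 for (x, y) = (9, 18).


x^2 - d*y^2
= 9^2 - 6*18^2
= 81 - 1944
= -1863

-1863


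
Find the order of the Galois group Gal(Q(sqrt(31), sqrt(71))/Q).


The 2 square roots of distinct primes are multiplicatively independent over Q,
so [K:Q] = 2^2 and Gal(K/Q) is isomorphic to (Z/2Z)^2.
|Gal| = 2^2 = 4

4


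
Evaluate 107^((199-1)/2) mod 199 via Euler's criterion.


p = 199 is prime and the exponent is (p-1)/2 = 99, so by Euler's criterion 107^99 = (107/199) = +1 or -1 mod 199.
Compute by square-and-multiply:
  99 = 64 + 32 + 2 + 1 (binary 1100011)
  Repeated squaring mod 199: 107^1 = 107, 107^2 = 106, 107^4 = 92, 107^8 = 106, 107^16 = 92, 107^32 = 106, 107^64 = 92
  107^99 = 107^64 * 107^32 * 107^2 * 107^1 = 92 * 106 * 106 * 107 mod 199
    92 * 106 = 9752 = 1 mod 199
    1 * 106 = 106 = 106 mod 199
    106 * 107 = 11342 = 198 mod 199
  107^99 = 198 mod 199
Result 198 = p - 1 = -1 mod 199: 107 is a quadratic non-residue mod 199. As a residue in [0, p-1] the value is 198.
107^99 mod 199 = 198

198


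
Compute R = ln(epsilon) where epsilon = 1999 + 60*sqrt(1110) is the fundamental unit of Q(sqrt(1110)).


epsilon = 1999 + 60*sqrt(1110)
= 3997.9997
R = ln(3997.9997)
= 8.2935

8.2935


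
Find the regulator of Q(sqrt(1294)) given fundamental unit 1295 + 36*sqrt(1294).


epsilon = 1295 + 36*sqrt(1294)
= 2589.9996
R = ln(2589.9996)
= 7.8594

7.8594


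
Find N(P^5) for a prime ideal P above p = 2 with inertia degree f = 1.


N(P^a) = p^(a*f)
= 2^(5*1)
= 2^5
= 32

32


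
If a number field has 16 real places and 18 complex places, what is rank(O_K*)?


By Dirichlet's unit theorem:
rank = r1 + r2 - 1
= 16 + 18 - 1
= 33

33


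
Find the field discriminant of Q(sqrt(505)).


For K = Q(sqrt(d)) with d squarefree: disc(K) = d if d = 1 mod 4, and disc(K) = 4d if d = 2 or 3 mod 4.
Here d = 505, and d mod 4 = 1.
d = 1 mod 4 (O_K = Z[(1+sqrt(d))/2]), so disc(K) = d = 505

505


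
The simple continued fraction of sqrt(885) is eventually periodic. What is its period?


Run the CF algorithm for sqrt(885).
a_0 = floor(sqrt(885)) = 29; set m_0=0, q_0=1.
Recurrence: m' = q*a - m,  q' = (d - m'^2)/q,  a' = floor((a_0 + m')/q').
  step 1: m=29, q=44, a=1
  step 2: m=15, q=15, a=2
  step 3: m=15, q=44, a=1
  step 4: m=29, q=1, a=58
a_4 = 2*a_0 = 58, so the period closes here.
sqrt(885) = [29; 1, 2, 1, 58]
Period length = 4

4


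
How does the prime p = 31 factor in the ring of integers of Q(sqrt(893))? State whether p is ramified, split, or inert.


K = Q(sqrt(893)). Since d mod 4 = 1, disc(K) = 893.
Check p | disc: 893 mod 31 = 25.
p does not divide disc. Compute Legendre symbol (d/p):
25^((31-1)/2) mod 31 = 1
(d/p) = 1, so p splits: (p) = P*P' with e=1, f=1, g=2.
Therefore p is split.

split


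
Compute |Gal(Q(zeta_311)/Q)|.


|Gal(Q(zeta_311)/Q)| = phi(311)
= 310

310


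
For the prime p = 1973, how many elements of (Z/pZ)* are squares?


For prime p, the number of non-zero quadratic residues is (p-1)/2.
= (1973-1)/2
= 986

986


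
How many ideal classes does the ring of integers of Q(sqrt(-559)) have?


K = Q(sqrt(-559)). d mod 4 = 1, so D = disc(K) = d = -559
h(K) equals the number of primitive reduced positive-definite forms (a, b, c) = a*x^2 + b*x*y + c*y^2 with b^2 - 4ac = D,
where reduced means |b| <= a <= c, with b >= 0 whenever |b| = a or a = c, and primitive means gcd(a, b, c) = 1.
Reduced forces 3a^2 <= |D| = 559, so 1 <= a <= 13; b must have the parity of D, and c = (b^2 - D)/(4a) must be an integer >= a.
Enumerate a = 1..13, b in [-a, a]:
  a=1: (1, 1, 140)  [1]
  a=2: (2, -1, 70), (2, 1, 70)  [2]
  a=3: none
  a=4: (4, -1, 35), (4, 1, 35)  [2]
  a=5: (5, -1, 28), (5, 1, 28)  [2]
  a=6: none
  a=7: (7, -1, 20), (7, 1, 20)  [2]
  a=8: (8, -7, 19), (8, 7, 19)  [2]
  a=9: none
  a=10: (10, -9, 16), (10, -1, 14), (10, 1, 14), (10, 9, 16)  [4]
  a=11..12: none
  a=13: (13, 13, 14)  [1]
Total reduced forms: 1 + 2 + 2 + 2 + 2 + 2 + 4 + 1 = 16
h = 16

16


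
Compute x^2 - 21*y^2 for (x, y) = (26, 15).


x^2 - d*y^2
= 26^2 - 21*15^2
= 676 - 4725
= -4049

-4049


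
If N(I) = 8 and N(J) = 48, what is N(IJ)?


N(IJ) = N(I) * N(J)
= 8 * 48
= 384

384


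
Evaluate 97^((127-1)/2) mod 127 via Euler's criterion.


p = 127 is prime and the exponent is (p-1)/2 = 63, so by Euler's criterion 97^63 = (97/127) = +1 or -1 mod 127.
Compute by square-and-multiply:
  63 = 32 + 16 + 8 + 4 + 2 + 1 (binary 111111)
  Repeated squaring mod 127: 97^1 = 97, 97^2 = 11, 97^4 = 121, 97^8 = 36, 97^16 = 26, 97^32 = 41
  97^63 = 97^32 * 97^16 * 97^8 * 97^4 * 97^2 * 97^1 = 41 * 26 * 36 * 121 * 11 * 97 mod 127
    41 * 26 = 1066 = 50 mod 127
    50 * 36 = 1800 = 22 mod 127
    22 * 121 = 2662 = 122 mod 127
    122 * 11 = 1342 = 72 mod 127
    72 * 97 = 6984 = 126 mod 127
  97^63 = 126 mod 127
Result 126 = p - 1 = -1 mod 127: 97 is a quadratic non-residue mod 127. As a residue in [0, p-1] the value is 126.
97^63 mod 127 = 126

126


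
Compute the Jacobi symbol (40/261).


Compute (40/261) via quadratic reciprocity:
  pull out 2: (2/261) = -1  (since 261 mod 8 = 5)
  pull out 2: (2/261) = -1  (since 261 mod 8 = 5)
  pull out 2: (2/261) = -1  (since 261 mod 8 = 5)
  reciprocity: (5/261) -> +(261/5)
  reduce: (1/5)
  (1/5) = 1
Product of signs = -1

-1


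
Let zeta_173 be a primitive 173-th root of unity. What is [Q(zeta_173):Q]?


The degree equals Euler's totient phi(173).
173 = 173
phi(173) = 172

172


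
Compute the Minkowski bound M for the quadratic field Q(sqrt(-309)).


d = -309, d mod 4 = 3, so disc(K) = 4d = -1236; |disc(K)| = 1236
Imaginary quadratic field, so n = 2, s = r2 = 1, r1 = 0
M = (n!/n^n) * (4/pi)^s * sqrt(|disc(K)|) = (2!/2^2) * (4/pi)^1 * sqrt(1236)
= 0.5 * 1.273240 * 35.156792
= 22.3815

22.3815


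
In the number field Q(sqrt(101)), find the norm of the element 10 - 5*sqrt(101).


N(a + b*sqrt(d)) = a^2 - d*b^2
= (10)^2 - (101)*(-5)^2
= 100 - 2525
= -2425

-2425


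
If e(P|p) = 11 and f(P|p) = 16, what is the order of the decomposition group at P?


|D_P| = e * f
= 11 * 16
= 176

176


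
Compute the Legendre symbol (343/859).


p = 859 is prime, so compute (343/859) with the reciprocity algorithm (Jacobi-symbol steps: pull out 2s via (2/n), flip via reciprocity, reduce):
  reciprocity: (343/859) -> -(859/343)
  reduce: (173/343)
  reciprocity: (173/343) -> +(343/173)
  reduce: (170/173)
  pull out 2: (2/173) = -1  (since 173 mod 8 = 5)
  reciprocity: (85/173) -> +(173/85)
  reduce: (3/85)
  reciprocity: (3/85) -> +(85/3)
  reduce: (1/3)
  (1/3) = 1
Product of signs = 1
(343/859) = 1

1
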